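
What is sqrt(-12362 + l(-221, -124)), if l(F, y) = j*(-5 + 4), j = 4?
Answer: 3*I*sqrt(1374) ≈ 111.2*I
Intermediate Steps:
l(F, y) = -4 (l(F, y) = 4*(-5 + 4) = 4*(-1) = -4)
sqrt(-12362 + l(-221, -124)) = sqrt(-12362 - 4) = sqrt(-12366) = 3*I*sqrt(1374)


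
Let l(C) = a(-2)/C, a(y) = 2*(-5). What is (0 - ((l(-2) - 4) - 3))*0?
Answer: 0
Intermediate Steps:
a(y) = -10
l(C) = -10/C
(0 - ((l(-2) - 4) - 3))*0 = (0 - ((-10/(-2) - 4) - 3))*0 = (0 - ((-10*(-1/2) - 4) - 3))*0 = (0 - ((5 - 4) - 3))*0 = (0 - (1 - 3))*0 = (0 - 1*(-2))*0 = (0 + 2)*0 = 2*0 = 0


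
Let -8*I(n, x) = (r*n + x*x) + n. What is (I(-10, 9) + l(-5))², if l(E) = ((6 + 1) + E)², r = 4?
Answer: 1/64 ≈ 0.015625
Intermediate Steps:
I(n, x) = -5*n/8 - x²/8 (I(n, x) = -((4*n + x*x) + n)/8 = -((4*n + x²) + n)/8 = -((x² + 4*n) + n)/8 = -(x² + 5*n)/8 = -5*n/8 - x²/8)
l(E) = (7 + E)²
(I(-10, 9) + l(-5))² = ((-5/8*(-10) - ⅛*9²) + (7 - 5)²)² = ((25/4 - ⅛*81) + 2²)² = ((25/4 - 81/8) + 4)² = (-31/8 + 4)² = (⅛)² = 1/64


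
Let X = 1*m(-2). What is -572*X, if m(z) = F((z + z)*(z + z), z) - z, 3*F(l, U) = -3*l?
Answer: 8008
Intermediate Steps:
F(l, U) = -l (F(l, U) = (-3*l)/3 = -l)
m(z) = -z - 4*z² (m(z) = -(z + z)*(z + z) - z = -2*z*2*z - z = -4*z² - z = -z - 4*z²)
X = -14 (X = 1*(-2*(-1 - 4*(-2))) = 1*(-2*(-1 + 8)) = 1*(-2*7) = 1*(-14) = -14)
-572*X = -572*(-14) = 8008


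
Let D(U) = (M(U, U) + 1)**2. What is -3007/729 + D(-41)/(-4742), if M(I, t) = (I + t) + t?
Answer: -12554815/1728459 ≈ -7.2636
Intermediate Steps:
M(I, t) = I + 2*t
D(U) = (1 + 3*U)**2 (D(U) = ((U + 2*U) + 1)**2 = (3*U + 1)**2 = (1 + 3*U)**2)
-3007/729 + D(-41)/(-4742) = -3007/729 + (1 + 3*(-41))**2/(-4742) = -3007*1/729 + (1 - 123)**2*(-1/4742) = -3007/729 + (-122)**2*(-1/4742) = -3007/729 + 14884*(-1/4742) = -3007/729 - 7442/2371 = -12554815/1728459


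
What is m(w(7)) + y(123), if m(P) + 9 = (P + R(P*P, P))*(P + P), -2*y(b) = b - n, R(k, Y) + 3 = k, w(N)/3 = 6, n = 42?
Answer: 24309/2 ≈ 12155.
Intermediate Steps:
w(N) = 18 (w(N) = 3*6 = 18)
R(k, Y) = -3 + k
y(b) = 21 - b/2 (y(b) = -(b - 1*42)/2 = -(b - 42)/2 = -(-42 + b)/2 = 21 - b/2)
m(P) = -9 + 2*P*(-3 + P + P²) (m(P) = -9 + (P + (-3 + P*P))*(P + P) = -9 + (P + (-3 + P²))*(2*P) = -9 + (-3 + P + P²)*(2*P) = -9 + 2*P*(-3 + P + P²))
m(w(7)) + y(123) = (-9 + 2*18² + 2*18*(-3 + 18²)) + (21 - ½*123) = (-9 + 2*324 + 2*18*(-3 + 324)) + (21 - 123/2) = (-9 + 648 + 2*18*321) - 81/2 = (-9 + 648 + 11556) - 81/2 = 12195 - 81/2 = 24309/2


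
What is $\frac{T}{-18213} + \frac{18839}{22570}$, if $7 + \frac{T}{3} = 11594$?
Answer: $- \frac{147147021}{137022470} \approx -1.0739$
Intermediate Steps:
$T = 34761$ ($T = -21 + 3 \cdot 11594 = -21 + 34782 = 34761$)
$\frac{T}{-18213} + \frac{18839}{22570} = \frac{34761}{-18213} + \frac{18839}{22570} = 34761 \left(- \frac{1}{18213}\right) + 18839 \cdot \frac{1}{22570} = - \frac{11587}{6071} + \frac{18839}{22570} = - \frac{147147021}{137022470}$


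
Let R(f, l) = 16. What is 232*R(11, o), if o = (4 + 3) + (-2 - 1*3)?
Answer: 3712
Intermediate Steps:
o = 2 (o = 7 + (-2 - 3) = 7 - 5 = 2)
232*R(11, o) = 232*16 = 3712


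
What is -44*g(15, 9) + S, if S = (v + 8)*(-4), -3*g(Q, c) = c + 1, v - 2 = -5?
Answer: 380/3 ≈ 126.67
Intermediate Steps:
v = -3 (v = 2 - 5 = -3)
g(Q, c) = -1/3 - c/3 (g(Q, c) = -(c + 1)/3 = -(1 + c)/3 = -1/3 - c/3)
S = -20 (S = (-3 + 8)*(-4) = 5*(-4) = -20)
-44*g(15, 9) + S = -44*(-1/3 - 1/3*9) - 20 = -44*(-1/3 - 3) - 20 = -44*(-10/3) - 20 = 440/3 - 20 = 380/3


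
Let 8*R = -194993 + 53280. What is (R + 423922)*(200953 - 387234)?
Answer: -605350473303/8 ≈ -7.5669e+10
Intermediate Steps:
R = -141713/8 (R = (-194993 + 53280)/8 = (⅛)*(-141713) = -141713/8 ≈ -17714.)
(R + 423922)*(200953 - 387234) = (-141713/8 + 423922)*(200953 - 387234) = (3249663/8)*(-186281) = -605350473303/8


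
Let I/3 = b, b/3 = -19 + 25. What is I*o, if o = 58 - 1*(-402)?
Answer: 24840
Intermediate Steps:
o = 460 (o = 58 + 402 = 460)
b = 18 (b = 3*(-19 + 25) = 3*6 = 18)
I = 54 (I = 3*18 = 54)
I*o = 54*460 = 24840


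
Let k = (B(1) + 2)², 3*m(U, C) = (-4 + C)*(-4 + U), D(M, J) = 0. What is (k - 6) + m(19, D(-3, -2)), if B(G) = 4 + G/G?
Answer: 23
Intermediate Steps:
m(U, C) = (-4 + C)*(-4 + U)/3 (m(U, C) = ((-4 + C)*(-4 + U))/3 = (-4 + C)*(-4 + U)/3)
B(G) = 5 (B(G) = 4 + 1 = 5)
k = 49 (k = (5 + 2)² = 7² = 49)
(k - 6) + m(19, D(-3, -2)) = (49 - 6) + (16/3 - 4/3*0 - 4/3*19 + (⅓)*0*19) = 43 + (16/3 + 0 - 76/3 + 0) = 43 - 20 = 23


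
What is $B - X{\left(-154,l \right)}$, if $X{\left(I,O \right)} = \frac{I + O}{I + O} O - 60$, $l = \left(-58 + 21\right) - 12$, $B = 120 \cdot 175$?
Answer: $21109$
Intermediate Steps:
$B = 21000$
$l = -49$ ($l = -37 - 12 = -49$)
$X{\left(I,O \right)} = -60 + O$ ($X{\left(I,O \right)} = 1 O - 60 = O - 60 = -60 + O$)
$B - X{\left(-154,l \right)} = 21000 - \left(-60 - 49\right) = 21000 - -109 = 21000 + 109 = 21109$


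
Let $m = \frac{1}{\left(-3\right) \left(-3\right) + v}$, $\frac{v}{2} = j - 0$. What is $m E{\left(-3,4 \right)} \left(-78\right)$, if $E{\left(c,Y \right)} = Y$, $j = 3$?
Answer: $- \frac{104}{5} \approx -20.8$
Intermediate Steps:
$v = 6$ ($v = 2 \left(3 - 0\right) = 2 \left(3 + 0\right) = 2 \cdot 3 = 6$)
$m = \frac{1}{15}$ ($m = \frac{1}{\left(-3\right) \left(-3\right) + 6} = \frac{1}{9 + 6} = \frac{1}{15} \approx 0.066667$)
$m E{\left(-3,4 \right)} \left(-78\right) = \frac{1}{15} \cdot 4 \left(-78\right) = \frac{4}{15} \left(-78\right) = - \frac{104}{5}$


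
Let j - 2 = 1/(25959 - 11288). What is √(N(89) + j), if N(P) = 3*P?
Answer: 30*√64332335/14671 ≈ 16.401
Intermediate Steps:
j = 29343/14671 (j = 2 + 1/(25959 - 11288) = 2 + 1/14671 = 29343/14671 ≈ 2.0001)
√(N(89) + j) = √(3*89 + 29343/14671) = √(267 + 29343/14671) = √(3946500/14671) = 30*√64332335/14671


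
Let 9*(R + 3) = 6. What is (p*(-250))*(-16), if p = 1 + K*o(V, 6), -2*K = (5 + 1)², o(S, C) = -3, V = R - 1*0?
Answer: 220000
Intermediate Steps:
R = -7/3 (R = -3 + (⅑)*6 = -3 + ⅔ = -7/3 ≈ -2.3333)
V = -7/3 (V = -7/3 - 1*0 = -7/3 + 0 = -7/3 ≈ -2.3333)
K = -18 (K = -(5 + 1)²/2 = -½*6² = -½*36 = -18)
p = 55 (p = 1 - 18*(-3) = 1 + 54 = 55)
(p*(-250))*(-16) = (55*(-250))*(-16) = -13750*(-16) = 220000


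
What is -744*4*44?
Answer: -130944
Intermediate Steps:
-744*4*44 = -31*96*44 = -2976*44 = -130944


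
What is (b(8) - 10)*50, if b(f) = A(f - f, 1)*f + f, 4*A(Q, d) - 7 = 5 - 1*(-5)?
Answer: 1600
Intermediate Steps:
A(Q, d) = 17/4 (A(Q, d) = 7/4 + (5 - 1*(-5))/4 = 7/4 + (5 + 5)/4 = 7/4 + (¼)*10 = 7/4 + 5/2 = 17/4)
b(f) = 21*f/4 (b(f) = 17*f/4 + f = 21*f/4)
(b(8) - 10)*50 = ((21/4)*8 - 10)*50 = (42 - 10)*50 = 32*50 = 1600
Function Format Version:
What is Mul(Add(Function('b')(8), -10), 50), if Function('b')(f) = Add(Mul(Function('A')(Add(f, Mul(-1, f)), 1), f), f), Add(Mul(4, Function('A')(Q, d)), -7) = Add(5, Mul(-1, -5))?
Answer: 1600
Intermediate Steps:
Function('A')(Q, d) = Rational(17, 4) (Function('A')(Q, d) = Add(Rational(7, 4), Mul(Rational(1, 4), Add(5, Mul(-1, -5)))) = Add(Rational(7, 4), Mul(Rational(1, 4), Add(5, 5))) = Add(Rational(7, 4), Mul(Rational(1, 4), 10)) = Add(Rational(7, 4), Rational(5, 2)) = Rational(17, 4))
Function('b')(f) = Mul(Rational(21, 4), f) (Function('b')(f) = Add(Mul(Rational(17, 4), f), f) = Mul(Rational(21, 4), f))
Mul(Add(Function('b')(8), -10), 50) = Mul(Add(Mul(Rational(21, 4), 8), -10), 50) = Mul(Add(42, -10), 50) = Mul(32, 50) = 1600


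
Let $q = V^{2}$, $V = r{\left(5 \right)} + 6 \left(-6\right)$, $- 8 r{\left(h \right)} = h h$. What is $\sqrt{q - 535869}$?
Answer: $\frac{i \sqrt{34197647}}{8} \approx 730.98 i$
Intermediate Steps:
$r{\left(h \right)} = - \frac{h^{2}}{8}$ ($r{\left(h \right)} = - \frac{h h}{8} = - \frac{h^{2}}{8}$)
$V = - \frac{313}{8}$ ($V = - \frac{5^{2}}{8} + 6 \left(-6\right) = \left(- \frac{1}{8}\right) 25 - 36 = - \frac{25}{8} - 36 = - \frac{313}{8} \approx -39.125$)
$q = \frac{97969}{64}$ ($q = \left(- \frac{313}{8}\right)^{2} = \frac{97969}{64} \approx 1530.8$)
$\sqrt{q - 535869} = \sqrt{\frac{97969}{64} - 535869} = \sqrt{- \frac{34197647}{64}} = \frac{i \sqrt{34197647}}{8}$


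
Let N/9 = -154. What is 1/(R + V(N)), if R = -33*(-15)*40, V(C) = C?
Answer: 1/18414 ≈ 5.4307e-5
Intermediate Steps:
N = -1386 (N = 9*(-154) = -1386)
R = 19800 (R = 495*40 = 19800)
1/(R + V(N)) = 1/(19800 - 1386) = 1/18414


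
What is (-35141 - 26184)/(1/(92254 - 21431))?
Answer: -4343220475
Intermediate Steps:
(-35141 - 26184)/(1/(92254 - 21431)) = -61325/(1/70823) = -61325/1/70823 = -61325*70823 = -4343220475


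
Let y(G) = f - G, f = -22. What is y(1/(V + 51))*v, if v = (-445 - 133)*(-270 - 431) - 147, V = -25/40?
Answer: -3594245094/403 ≈ -8.9187e+6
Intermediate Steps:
V = -5/8 (V = -25*1/40 = -5/8 ≈ -0.62500)
y(G) = -22 - G
v = 405031 (v = -578*(-701) - 147 = 405178 - 147 = 405031)
y(1/(V + 51))*v = (-22 - 1/(-5/8 + 51))*405031 = (-22 - 1/403/8)*405031 = (-22 - 1*8/403)*405031 = (-22 - 8/403)*405031 = -8874/403*405031 = -3594245094/403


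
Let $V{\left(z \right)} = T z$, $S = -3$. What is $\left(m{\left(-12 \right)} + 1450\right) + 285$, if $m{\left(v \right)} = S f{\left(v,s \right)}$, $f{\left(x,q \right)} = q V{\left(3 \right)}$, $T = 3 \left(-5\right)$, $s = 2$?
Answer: $2005$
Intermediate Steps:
$T = -15$
$V{\left(z \right)} = - 15 z$
$f{\left(x,q \right)} = - 45 q$ ($f{\left(x,q \right)} = q \left(\left(-15\right) 3\right) = q \left(-45\right) = - 45 q$)
$m{\left(v \right)} = 270$ ($m{\left(v \right)} = - 3 \left(\left(-45\right) 2\right) = \left(-3\right) \left(-90\right) = 270$)
$\left(m{\left(-12 \right)} + 1450\right) + 285 = \left(270 + 1450\right) + 285 = 1720 + 285 = 2005$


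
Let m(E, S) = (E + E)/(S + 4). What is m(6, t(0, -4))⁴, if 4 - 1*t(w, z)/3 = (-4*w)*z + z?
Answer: 81/2401 ≈ 0.033736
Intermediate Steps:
t(w, z) = 12 - 3*z + 12*w*z (t(w, z) = 12 - 3*((-4*w)*z + z) = 12 - 3*(-4*w*z + z) = 12 - 3*(z - 4*w*z) = 12 + (-3*z + 12*w*z) = 12 - 3*z + 12*w*z)
m(E, S) = 2*E/(4 + S) (m(E, S) = (2*E)/(4 + S) = 2*E/(4 + S))
m(6, t(0, -4))⁴ = (2*6/(4 + (12 - 3*(-4) + 12*0*(-4))))⁴ = (2*6/(4 + (12 + 12 + 0)))⁴ = (2*6/(4 + 24))⁴ = (2*6/28)⁴ = (2*6*(1/28))⁴ = (3/7)⁴ = 81/2401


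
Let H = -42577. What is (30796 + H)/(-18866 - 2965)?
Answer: 3927/7277 ≈ 0.53965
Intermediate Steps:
(30796 + H)/(-18866 - 2965) = (30796 - 42577)/(-18866 - 2965) = -11781/(-21831) = -11781*(-1/21831) = 3927/7277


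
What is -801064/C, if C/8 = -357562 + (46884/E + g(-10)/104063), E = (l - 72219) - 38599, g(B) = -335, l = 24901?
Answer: 298422400314181/1065629453904063 ≈ 0.28004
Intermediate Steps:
E = -85917 (E = (24901 - 72219) - 38599 = -47318 - 38599 = -85917)
C = -8525035631232504/2980260257 (C = 8*(-357562 + (46884/(-85917) - 335/104063)) = 8*(-357562 + (46884*(-1/85917) - 335*1/104063)) = 8*(-357562 + (-15628/28639 - 335/104063)) = 8*(-357562 - 1635890629/2980260257) = 8*(-1065629453904063/2980260257) = -8525035631232504/2980260257 ≈ -2.8605e+6)
-801064/C = -801064/(-8525035631232504/2980260257) = -801064*(-2980260257/8525035631232504) = 298422400314181/1065629453904063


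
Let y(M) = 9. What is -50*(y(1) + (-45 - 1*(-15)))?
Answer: 1050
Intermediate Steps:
-50*(y(1) + (-45 - 1*(-15))) = -50*(9 + (-45 - 1*(-15))) = -50*(9 + (-45 + 15)) = -50*(9 - 30) = -50*(-21) = 1050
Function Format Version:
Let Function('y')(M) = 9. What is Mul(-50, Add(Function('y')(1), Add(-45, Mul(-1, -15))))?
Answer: 1050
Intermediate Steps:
Mul(-50, Add(Function('y')(1), Add(-45, Mul(-1, -15)))) = Mul(-50, Add(9, Add(-45, Mul(-1, -15)))) = Mul(-50, Add(9, Add(-45, 15))) = Mul(-50, Add(9, -30)) = Mul(-50, -21) = 1050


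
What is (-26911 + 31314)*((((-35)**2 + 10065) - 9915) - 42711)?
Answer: -182002408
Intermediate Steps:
(-26911 + 31314)*((((-35)**2 + 10065) - 9915) - 42711) = 4403*(((1225 + 10065) - 9915) - 42711) = 4403*((11290 - 9915) - 42711) = 4403*(1375 - 42711) = 4403*(-41336) = -182002408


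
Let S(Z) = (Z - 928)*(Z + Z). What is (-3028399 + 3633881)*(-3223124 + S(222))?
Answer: -2141340375416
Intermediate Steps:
S(Z) = 2*Z*(-928 + Z) (S(Z) = (-928 + Z)*(2*Z) = 2*Z*(-928 + Z))
(-3028399 + 3633881)*(-3223124 + S(222)) = (-3028399 + 3633881)*(-3223124 + 2*222*(-928 + 222)) = 605482*(-3223124 + 2*222*(-706)) = 605482*(-3223124 - 313464) = 605482*(-3536588) = -2141340375416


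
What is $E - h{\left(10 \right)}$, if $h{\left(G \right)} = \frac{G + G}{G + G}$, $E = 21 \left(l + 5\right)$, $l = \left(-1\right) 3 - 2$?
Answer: $-1$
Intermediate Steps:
$l = -5$ ($l = -3 - 2 = -5$)
$E = 0$ ($E = 21 \left(-5 + 5\right) = 21 \cdot 0 = 0$)
$h{\left(G \right)} = 1$ ($h{\left(G \right)} = \frac{2 G}{2 G} = 2 G \frac{1}{2 G} = 1$)
$E - h{\left(10 \right)} = 0 - 1 = -1$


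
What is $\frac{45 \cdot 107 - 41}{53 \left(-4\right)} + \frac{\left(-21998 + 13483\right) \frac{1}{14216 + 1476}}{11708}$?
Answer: $- \frac{219272581911}{9737262608} \approx -22.519$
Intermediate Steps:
$\frac{45 \cdot 107 - 41}{53 \left(-4\right)} + \frac{\left(-21998 + 13483\right) \frac{1}{14216 + 1476}}{11708} = \frac{4815 - 41}{-212} + - \frac{8515}{15692} \cdot \frac{1}{11708} = 4774 \left(- \frac{1}{212}\right) + \left(-8515\right) \frac{1}{15692} \cdot \frac{1}{11708} = - \frac{2387}{106} - \frac{8515}{183721936} = - \frac{219272581911}{9737262608}$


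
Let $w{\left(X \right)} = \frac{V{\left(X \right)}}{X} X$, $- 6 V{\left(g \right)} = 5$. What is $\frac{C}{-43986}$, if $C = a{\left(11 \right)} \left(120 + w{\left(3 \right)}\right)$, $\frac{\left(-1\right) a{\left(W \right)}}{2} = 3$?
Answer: $\frac{715}{43986} \approx 0.016255$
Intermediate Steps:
$V{\left(g \right)} = - \frac{5}{6}$ ($V{\left(g \right)} = \left(- \frac{1}{6}\right) 5 = - \frac{5}{6}$)
$a{\left(W \right)} = -6$ ($a{\left(W \right)} = \left(-2\right) 3 = -6$)
$w{\left(X \right)} = - \frac{5}{6}$ ($w{\left(X \right)} = - \frac{5}{6 X} X = - \frac{5}{6}$)
$C = -715$ ($C = - 6 \left(120 - \frac{5}{6}\right) = \left(-6\right) \frac{715}{6} = -715$)
$\frac{C}{-43986} = - \frac{715}{-43986} = \left(-715\right) \left(- \frac{1}{43986}\right) = \frac{715}{43986}$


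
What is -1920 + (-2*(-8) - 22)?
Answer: -1926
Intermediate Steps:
-1920 + (-2*(-8) - 22) = -1920 + (16 - 22) = -1920 - 6 = -1926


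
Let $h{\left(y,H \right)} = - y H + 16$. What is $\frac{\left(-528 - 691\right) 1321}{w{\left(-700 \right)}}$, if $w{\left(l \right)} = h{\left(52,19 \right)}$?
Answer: $\frac{1610299}{972} \approx 1656.7$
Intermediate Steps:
$h{\left(y,H \right)} = 16 - H y$ ($h{\left(y,H \right)} = - H y + 16 = 16 - H y$)
$w{\left(l \right)} = -972$ ($w{\left(l \right)} = 16 - 19 \cdot 52 = 16 - 988 = -972$)
$\frac{\left(-528 - 691\right) 1321}{w{\left(-700 \right)}} = \frac{\left(-528 - 691\right) 1321}{-972} = \left(-1219\right) 1321 \left(- \frac{1}{972}\right) = \left(-1610299\right) \left(- \frac{1}{972}\right) = \frac{1610299}{972}$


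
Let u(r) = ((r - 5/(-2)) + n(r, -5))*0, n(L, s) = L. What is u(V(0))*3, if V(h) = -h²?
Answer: 0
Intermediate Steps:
u(r) = 0 (u(r) = ((r - 5/(-2)) + r)*0 = ((r - 5*(-½)) + r)*0 = ((r + 5/2) + r)*0 = ((5/2 + r) + r)*0 = (5/2 + 2*r)*0 = 0)
u(V(0))*3 = 0*3 = 0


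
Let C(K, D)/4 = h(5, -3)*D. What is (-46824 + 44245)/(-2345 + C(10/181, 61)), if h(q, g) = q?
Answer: 2579/1125 ≈ 2.2924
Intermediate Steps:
C(K, D) = 20*D (C(K, D) = 4*(5*D) = 20*D)
(-46824 + 44245)/(-2345 + C(10/181, 61)) = (-46824 + 44245)/(-2345 + 20*61) = -2579/(-2345 + 1220) = -2579/(-1125) = -2579*(-1/1125) = 2579/1125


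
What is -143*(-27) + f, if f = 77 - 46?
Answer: 3892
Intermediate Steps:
f = 31
-143*(-27) + f = -143*(-27) + 31 = 3861 + 31 = 3892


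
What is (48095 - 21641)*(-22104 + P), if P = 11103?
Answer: -291020454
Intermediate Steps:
(48095 - 21641)*(-22104 + P) = (48095 - 21641)*(-22104 + 11103) = 26454*(-11001) = -291020454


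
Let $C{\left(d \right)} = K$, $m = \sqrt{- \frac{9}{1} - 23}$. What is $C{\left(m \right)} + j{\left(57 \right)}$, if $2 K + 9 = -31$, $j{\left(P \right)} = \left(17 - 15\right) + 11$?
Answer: $-7$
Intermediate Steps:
$j{\left(P \right)} = 13$ ($j{\left(P \right)} = 2 + 11 = 13$)
$K = -20$ ($K = - \frac{9}{2} + \frac{1}{2} \left(-31\right) = - \frac{9}{2} - \frac{31}{2} = -20$)
$m = 4 i \sqrt{2}$ ($m = \sqrt{\left(-9\right) 1 - 23} = \sqrt{-9 - 23} = \sqrt{-32} = 4 i \sqrt{2} \approx 5.6569 i$)
$C{\left(d \right)} = -20$
$C{\left(m \right)} + j{\left(57 \right)} = -20 + 13 = -7$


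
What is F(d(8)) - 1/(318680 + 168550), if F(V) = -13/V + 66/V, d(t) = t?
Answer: 12911591/1948920 ≈ 6.6250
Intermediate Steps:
F(V) = 53/V
F(d(8)) - 1/(318680 + 168550) = 53/8 - 1/(318680 + 168550) = 53*(1/8) - 1/487230 = 53/8 - 1*1/487230 = 53/8 - 1/487230 = 12911591/1948920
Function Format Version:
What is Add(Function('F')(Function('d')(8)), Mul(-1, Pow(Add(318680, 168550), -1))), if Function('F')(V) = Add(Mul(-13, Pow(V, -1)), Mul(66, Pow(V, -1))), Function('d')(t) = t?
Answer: Rational(12911591, 1948920) ≈ 6.6250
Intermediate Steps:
Function('F')(V) = Mul(53, Pow(V, -1))
Add(Function('F')(Function('d')(8)), Mul(-1, Pow(Add(318680, 168550), -1))) = Add(Mul(53, Pow(8, -1)), Mul(-1, Pow(Add(318680, 168550), -1))) = Add(Mul(53, Rational(1, 8)), Mul(-1, Pow(487230, -1))) = Add(Rational(53, 8), Mul(-1, Rational(1, 487230))) = Add(Rational(53, 8), Rational(-1, 487230)) = Rational(12911591, 1948920)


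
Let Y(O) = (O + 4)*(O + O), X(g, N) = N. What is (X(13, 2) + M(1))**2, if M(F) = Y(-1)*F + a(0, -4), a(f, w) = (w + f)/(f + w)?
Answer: 9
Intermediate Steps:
a(f, w) = 1 (a(f, w) = (f + w)/(f + w) = 1)
Y(O) = 2*O*(4 + O) (Y(O) = (4 + O)*(2*O) = 2*O*(4 + O))
M(F) = 1 - 6*F (M(F) = (2*(-1)*(4 - 1))*F + 1 = (2*(-1)*3)*F + 1 = -6*F + 1 = 1 - 6*F)
(X(13, 2) + M(1))**2 = (2 + (1 - 6*1))**2 = (2 + (1 - 6))**2 = (2 - 5)**2 = (-3)**2 = 9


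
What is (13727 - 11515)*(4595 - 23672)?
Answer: -42198324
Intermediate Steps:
(13727 - 11515)*(4595 - 23672) = 2212*(-19077) = -42198324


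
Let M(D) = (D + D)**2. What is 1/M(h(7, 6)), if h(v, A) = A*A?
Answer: 1/5184 ≈ 0.00019290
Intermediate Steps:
h(v, A) = A**2
M(D) = 4*D**2 (M(D) = (2*D)**2 = 4*D**2)
1/M(h(7, 6)) = 1/(4*(6**2)**2) = 1/(4*36**2) = 1/(4*1296) = 1/5184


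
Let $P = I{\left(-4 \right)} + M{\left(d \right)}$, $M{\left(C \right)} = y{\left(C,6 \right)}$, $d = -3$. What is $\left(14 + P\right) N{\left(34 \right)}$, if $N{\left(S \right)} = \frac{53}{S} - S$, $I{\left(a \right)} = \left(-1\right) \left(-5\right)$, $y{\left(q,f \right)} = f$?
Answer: $- \frac{27575}{34} \approx -811.03$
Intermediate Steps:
$I{\left(a \right)} = 5$
$M{\left(C \right)} = 6$
$P = 11$ ($P = 5 + 6 = 11$)
$N{\left(S \right)} = - S + \frac{53}{S}$
$\left(14 + P\right) N{\left(34 \right)} = \left(14 + 11\right) \left(\left(-1\right) 34 + \frac{53}{34}\right) = 25 \left(-34 + 53 \cdot \frac{1}{34}\right) = 25 \left(-34 + \frac{53}{34}\right) = 25 \left(- \frac{1103}{34}\right) = - \frac{27575}{34}$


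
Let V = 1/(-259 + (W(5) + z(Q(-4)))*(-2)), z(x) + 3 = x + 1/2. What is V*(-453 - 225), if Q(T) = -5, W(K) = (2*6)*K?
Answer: 339/182 ≈ 1.8626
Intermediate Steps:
W(K) = 12*K
z(x) = -5/2 + x (z(x) = -3 + (x + 1/2) = -3 + (x + ½) = -3 + (½ + x) = -5/2 + x)
V = -1/364 (V = 1/(-259 + (12*5 + (-5/2 - 5))*(-2)) = 1/(-259 + (60 - 15/2)*(-2)) = 1/(-259 + (105/2)*(-2)) = 1/(-259 - 105) = 1/(-364) = -1/364 ≈ -0.0027473)
V*(-453 - 225) = -(-453 - 225)/364 = -1/364*(-678) = 339/182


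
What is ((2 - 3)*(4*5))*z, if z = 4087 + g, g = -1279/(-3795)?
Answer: -62045776/759 ≈ -81747.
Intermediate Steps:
g = 1279/3795 (g = -1279*(-1/3795) = 1279/3795 ≈ 0.33702)
z = 15511444/3795 (z = 4087 + 1279/3795 = 15511444/3795 ≈ 4087.3)
((2 - 3)*(4*5))*z = ((2 - 3)*(4*5))*(15511444/3795) = -1*20*(15511444/3795) = -20*15511444/3795 = -62045776/759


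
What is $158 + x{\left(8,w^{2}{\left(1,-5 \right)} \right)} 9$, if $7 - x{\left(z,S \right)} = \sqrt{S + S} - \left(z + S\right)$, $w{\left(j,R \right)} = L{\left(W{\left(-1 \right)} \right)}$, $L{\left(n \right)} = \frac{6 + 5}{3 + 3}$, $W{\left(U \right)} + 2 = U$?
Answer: $\frac{1293}{4} - \frac{33 \sqrt{2}}{2} \approx 299.92$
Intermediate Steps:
$W{\left(U \right)} = -2 + U$
$L{\left(n \right)} = \frac{11}{6}$
$w{\left(j,R \right)} = \frac{11}{6}$
$x{\left(z,S \right)} = 7 + S + z - \sqrt{2} \sqrt{S}$ ($x{\left(z,S \right)} = 7 - \left(\sqrt{S + S} - \left(z + S\right)\right) = 7 - \left(\sqrt{2 S} - \left(S + z\right)\right) = 7 - \left(\sqrt{2} \sqrt{S} - \left(S + z\right)\right) = 7 - \left(- S - z + \sqrt{2} \sqrt{S}\right) = 7 + \left(S + z - \sqrt{2} \sqrt{S}\right) = 7 + S + z - \sqrt{2} \sqrt{S}$)
$158 + x{\left(8,w^{2}{\left(1,-5 \right)} \right)} 9 = 158 + \left(7 + \left(\frac{11}{6}\right)^{2} + 8 - \sqrt{2} \sqrt{\left(\frac{11}{6}\right)^{2}}\right) 9 = 158 + \left(7 + \frac{121}{36} + 8 - \sqrt{2} \sqrt{\frac{121}{36}}\right) 9 = 158 + \left(7 + \frac{121}{36} + 8 - \sqrt{2} \cdot \frac{11}{6}\right) 9 = 158 + \left(7 + \frac{121}{36} + 8 - \frac{11 \sqrt{2}}{6}\right) 9 = 158 + \left(\frac{661}{36} - \frac{11 \sqrt{2}}{6}\right) 9 = 158 + \left(\frac{661}{4} - \frac{33 \sqrt{2}}{2}\right) = \frac{1293}{4} - \frac{33 \sqrt{2}}{2}$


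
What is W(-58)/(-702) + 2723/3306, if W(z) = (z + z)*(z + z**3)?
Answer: -12474167129/386802 ≈ -32250.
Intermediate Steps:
W(z) = 2*z*(z + z**3) (W(z) = (2*z)*(z + z**3) = 2*z*(z + z**3))
W(-58)/(-702) + 2723/3306 = (2*(-58)**2*(1 + (-58)**2))/(-702) + 2723/3306 = (2*3364*(1 + 3364))*(-1/702) + 2723*(1/3306) = (2*3364*3365)*(-1/702) + 2723/3306 = 22639720*(-1/702) + 2723/3306 = -11319860/351 + 2723/3306 = -12474167129/386802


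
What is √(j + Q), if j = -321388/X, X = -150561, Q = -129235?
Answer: I*√325503337218863/50187 ≈ 359.49*I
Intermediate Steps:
j = 321388/150561 (j = -321388/(-150561) = -321388*(-1/150561) = 321388/150561 ≈ 2.1346)
√(j + Q) = √(321388/150561 - 129235) = √(-19457429447/150561) = I*√325503337218863/50187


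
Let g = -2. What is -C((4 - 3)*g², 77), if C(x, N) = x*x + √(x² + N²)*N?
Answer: -16 - 77*√5945 ≈ -5953.0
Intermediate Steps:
C(x, N) = x² + N*√(N² + x²) (C(x, N) = x² + √(N² + x²)*N = x² + N*√(N² + x²))
-C((4 - 3)*g², 77) = -(((4 - 3)*(-2)²)² + 77*√(77² + ((4 - 3)*(-2)²)²)) = -((1*4)² + 77*√(5929 + (1*4)²)) = -(4² + 77*√(5929 + 4²)) = -(16 + 77*√(5929 + 16)) = -(16 + 77*√5945) = -16 - 77*√5945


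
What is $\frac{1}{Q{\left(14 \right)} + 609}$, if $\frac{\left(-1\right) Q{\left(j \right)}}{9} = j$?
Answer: $\frac{1}{483} \approx 0.0020704$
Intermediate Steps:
$Q{\left(j \right)} = - 9 j$
$\frac{1}{Q{\left(14 \right)} + 609} = \frac{1}{\left(-9\right) 14 + 609} = \frac{1}{-126 + 609} = \frac{1}{483}$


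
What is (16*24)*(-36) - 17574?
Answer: -31398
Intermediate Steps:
(16*24)*(-36) - 17574 = 384*(-36) - 17574 = -13824 - 17574 = -31398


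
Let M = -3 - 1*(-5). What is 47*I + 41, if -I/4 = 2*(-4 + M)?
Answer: 793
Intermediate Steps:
M = 2 (M = -3 + 5 = 2)
I = 16 (I = -8*(-4 + 2) = -8*(-2) = -4*(-4) = 16)
47*I + 41 = 47*16 + 41 = 752 + 41 = 793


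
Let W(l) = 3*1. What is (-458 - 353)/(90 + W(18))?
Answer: -811/93 ≈ -8.7204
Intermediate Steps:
W(l) = 3
(-458 - 353)/(90 + W(18)) = (-458 - 353)/(90 + 3) = -811/93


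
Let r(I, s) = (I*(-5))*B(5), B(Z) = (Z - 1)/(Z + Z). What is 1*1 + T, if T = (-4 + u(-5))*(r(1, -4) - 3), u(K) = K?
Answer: 46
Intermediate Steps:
B(Z) = (-1 + Z)/(2*Z) (B(Z) = (-1 + Z)/((2*Z)) = (-1 + Z)*(1/(2*Z)) = (-1 + Z)/(2*Z))
r(I, s) = -2*I (r(I, s) = (I*(-5))*((1/2)*(-1 + 5)/5) = (-5*I)*((1/2)*(1/5)*4) = -5*I*(2/5) = -2*I)
T = 45 (T = (-4 - 5)*(-2*1 - 3) = -9*(-2 - 3) = -9*(-5) = 45)
1*1 + T = 1*1 + 45 = 1 + 45 = 46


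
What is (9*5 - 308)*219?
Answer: -57597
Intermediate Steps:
(9*5 - 308)*219 = (45 - 308)*219 = -263*219 = -57597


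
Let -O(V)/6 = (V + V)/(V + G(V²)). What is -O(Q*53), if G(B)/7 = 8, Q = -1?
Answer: -212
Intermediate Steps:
G(B) = 56 (G(B) = 7*8 = 56)
O(V) = -12*V/(56 + V) (O(V) = -6*(V + V)/(V + 56) = -6*2*V/(56 + V) = -12*V/(56 + V))
-O(Q*53) = -(-12)*(-1*53)/(56 - 1*53) = -(-12)*(-53)/(56 - 53) = -(-12)*(-53)/3 = -1*212 = -212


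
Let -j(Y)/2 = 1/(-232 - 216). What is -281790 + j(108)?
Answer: -63120959/224 ≈ -2.8179e+5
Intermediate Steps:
j(Y) = 1/224 (j(Y) = -2/(-232 - 216) = -2/(-448) = -2*(-1/448) = 1/224)
-281790 + j(108) = -281790 + 1/224 = -63120959/224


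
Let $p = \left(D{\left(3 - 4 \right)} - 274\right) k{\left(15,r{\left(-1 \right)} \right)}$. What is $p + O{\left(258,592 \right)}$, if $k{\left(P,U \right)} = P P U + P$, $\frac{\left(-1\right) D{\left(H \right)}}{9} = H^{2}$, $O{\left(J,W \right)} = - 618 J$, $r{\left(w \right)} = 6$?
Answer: $-545739$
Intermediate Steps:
$D{\left(H \right)} = - 9 H^{2}$
$k{\left(P,U \right)} = P + U P^{2}$ ($k{\left(P,U \right)} = P^{2} U + P = U P^{2} + P = P + U P^{2}$)
$p = -386295$ ($p = \left(- 9 \left(3 - 4\right)^{2} - 274\right) 15 \left(1 + 15 \cdot 6\right) = \left(- 9 \left(-1\right)^{2} - 274\right) 15 \left(1 + 90\right) = \left(\left(-9\right) 1 - 274\right) 15 \cdot 91 = \left(-9 - 274\right) 1365 = \left(-283\right) 1365 = -386295$)
$p + O{\left(258,592 \right)} = -386295 - 159444 = -545739$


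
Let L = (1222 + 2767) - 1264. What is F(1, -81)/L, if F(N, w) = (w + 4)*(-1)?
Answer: 77/2725 ≈ 0.028257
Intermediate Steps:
L = 2725 (L = 3989 - 1264 = 2725)
F(N, w) = -4 - w (F(N, w) = (4 + w)*(-1) = -4 - w)
F(1, -81)/L = (-4 - 1*(-81))/2725 = (-4 + 81)*(1/2725) = 77*(1/2725) = 77/2725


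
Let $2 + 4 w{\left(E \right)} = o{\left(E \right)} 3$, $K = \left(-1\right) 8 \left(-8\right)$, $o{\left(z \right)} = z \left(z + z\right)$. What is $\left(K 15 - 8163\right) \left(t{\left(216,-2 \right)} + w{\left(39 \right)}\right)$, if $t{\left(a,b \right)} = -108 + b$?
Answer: $-15637713$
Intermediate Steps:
$o{\left(z \right)} = 2 z^{2}$ ($o{\left(z \right)} = z 2 z = 2 z^{2}$)
$K = 64$ ($K = \left(-8\right) \left(-8\right) = 64$)
$w{\left(E \right)} = - \frac{1}{2} + \frac{3 E^{2}}{2}$ ($w{\left(E \right)} = - \frac{1}{2} + \frac{2 E^{2} \cdot 3}{4} = - \frac{1}{2} + \frac{6 E^{2}}{4} = - \frac{1}{2} + \frac{3 E^{2}}{2}$)
$\left(K 15 - 8163\right) \left(t{\left(216,-2 \right)} + w{\left(39 \right)}\right) = \left(64 \cdot 15 - 8163\right) \left(\left(-108 - 2\right) - \left(\frac{1}{2} - \frac{3 \cdot 39^{2}}{2}\right)\right) = \left(960 - 8163\right) \left(-110 + \left(- \frac{1}{2} + \frac{3}{2} \cdot 1521\right)\right) = - 7203 \left(-110 + \left(- \frac{1}{2} + \frac{4563}{2}\right)\right) = - 7203 \left(-110 + 2281\right) = \left(-7203\right) 2171 = -15637713$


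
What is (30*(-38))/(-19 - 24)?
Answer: 1140/43 ≈ 26.512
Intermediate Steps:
(30*(-38))/(-19 - 24) = -1140/(-43) = -1140*(-1/43) = 1140/43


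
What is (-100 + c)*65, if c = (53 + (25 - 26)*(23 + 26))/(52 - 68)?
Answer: -26065/4 ≈ -6516.3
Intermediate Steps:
c = -¼ (c = (53 - 1*49)/(-16) = (53 - 49)*(-1/16) = 4*(-1/16) = -¼ ≈ -0.25000)
(-100 + c)*65 = (-100 - ¼)*65 = -401/4*65 = -26065/4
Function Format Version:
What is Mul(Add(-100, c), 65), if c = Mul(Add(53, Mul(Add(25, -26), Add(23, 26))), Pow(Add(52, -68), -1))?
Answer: Rational(-26065, 4) ≈ -6516.3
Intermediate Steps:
c = Rational(-1, 4) (c = Mul(Add(53, Mul(-1, 49)), Pow(-16, -1)) = Mul(Add(53, -49), Rational(-1, 16)) = Mul(4, Rational(-1, 16)) = Rational(-1, 4) ≈ -0.25000)
Mul(Add(-100, c), 65) = Mul(Add(-100, Rational(-1, 4)), 65) = Mul(Rational(-401, 4), 65) = Rational(-26065, 4)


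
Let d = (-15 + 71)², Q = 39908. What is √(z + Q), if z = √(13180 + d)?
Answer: √(39908 + 2*√4079) ≈ 200.09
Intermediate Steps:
d = 3136 (d = 56² = 3136)
z = 2*√4079 (z = √(13180 + 3136) = √16316 = 2*√4079 ≈ 127.73)
√(z + Q) = √(2*√4079 + 39908) = √(39908 + 2*√4079)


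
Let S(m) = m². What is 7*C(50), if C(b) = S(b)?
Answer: 17500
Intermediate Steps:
C(b) = b²
7*C(50) = 7*50² = 7*2500 = 17500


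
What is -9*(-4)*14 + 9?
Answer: 513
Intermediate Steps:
-9*(-4)*14 + 9 = 36*14 + 9 = 504 + 9 = 513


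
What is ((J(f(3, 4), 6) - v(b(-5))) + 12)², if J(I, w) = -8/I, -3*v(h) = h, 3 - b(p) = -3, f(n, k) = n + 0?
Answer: 1156/9 ≈ 128.44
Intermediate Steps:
f(n, k) = n
b(p) = 6 (b(p) = 3 - 1*(-3) = 3 + 3 = 6)
v(h) = -h/3
((J(f(3, 4), 6) - v(b(-5))) + 12)² = ((-8/3 - (-1)*6/3) + 12)² = ((-8*⅓ - 1*(-2)) + 12)² = ((-8/3 + 2) + 12)² = (-⅔ + 12)² = (34/3)² = 1156/9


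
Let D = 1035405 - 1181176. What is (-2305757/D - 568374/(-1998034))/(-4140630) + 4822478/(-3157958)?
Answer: -726978899591184022760012/476054631147786901392195 ≈ -1.5271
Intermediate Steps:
D = -145771
(-2305757/D - 568374/(-1998034))/(-4140630) + 4822478/(-3157958) = (-2305757/(-145771) - 568374/(-1998034))/(-4140630) + 4822478/(-3157958) = (-2305757*(-1/145771) - 568374*(-1/1998034))*(-1/4140630) + 4822478*(-1/3157958) = (2305757/145771 + 284187/999017)*(-1/4140630) - 2411239/1578979 = (2344916664046/145627707107)*(-1/4140630) - 2411239/1578979 = -1172458332023/301495226439228705 - 2411239/1578979 = -726978899591184022760012/476054631147786901392195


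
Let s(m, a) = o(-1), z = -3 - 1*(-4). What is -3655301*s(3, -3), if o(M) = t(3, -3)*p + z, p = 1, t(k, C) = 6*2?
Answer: -47518913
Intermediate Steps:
t(k, C) = 12
z = 1 (z = -3 + 4 = 1)
o(M) = 13 (o(M) = 12*1 + 1 = 12 + 1 = 13)
s(m, a) = 13
-3655301*s(3, -3) = -3655301*13 = -47518913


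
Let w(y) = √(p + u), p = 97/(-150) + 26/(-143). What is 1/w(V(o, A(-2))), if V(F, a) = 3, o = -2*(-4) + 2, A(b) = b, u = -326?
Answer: -5*I*√35591622/539267 ≈ -0.055315*I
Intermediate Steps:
o = 10 (o = 8 + 2 = 10)
p = -1367/1650 (p = 97*(-1/150) + 26*(-1/143) = -97/150 - 2/11 = -1367/1650 ≈ -0.82848)
w(y) = I*√35591622/330 (w(y) = √(-1367/1650 - 326) = √(-539267/1650) = I*√35591622/330)
1/w(V(o, A(-2))) = 1/(I*√35591622/330) = -5*I*√35591622/539267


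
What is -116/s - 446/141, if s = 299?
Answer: -149710/42159 ≈ -3.5511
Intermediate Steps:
-116/s - 446/141 = -116/299 - 446/141 = -149710/42159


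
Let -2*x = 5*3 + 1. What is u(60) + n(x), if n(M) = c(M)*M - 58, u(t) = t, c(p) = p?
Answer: 66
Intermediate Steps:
x = -8 (x = -(5*3 + 1)/2 = -(15 + 1)/2 = -1/2*16 = -8)
n(M) = -58 + M**2 (n(M) = M*M - 58 = M**2 - 58 = -58 + M**2)
u(60) + n(x) = 60 + (-58 + (-8)**2) = 60 + (-58 + 64) = 60 + 6 = 66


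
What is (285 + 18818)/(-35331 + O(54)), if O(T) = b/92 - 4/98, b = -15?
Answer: -86116324/159273067 ≈ -0.54068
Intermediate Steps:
O(T) = -919/4508 (O(T) = -15/92 - 4/98 = -15*1/92 - 4*1/98 = -15/92 - 2/49 = -919/4508)
(285 + 18818)/(-35331 + O(54)) = (285 + 18818)/(-35331 - 919/4508) = 19103/(-159273067/4508) = 19103*(-4508/159273067) = -86116324/159273067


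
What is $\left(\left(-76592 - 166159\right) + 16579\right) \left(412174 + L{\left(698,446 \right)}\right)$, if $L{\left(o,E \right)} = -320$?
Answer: $-93149842888$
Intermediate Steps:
$\left(\left(-76592 - 166159\right) + 16579\right) \left(412174 + L{\left(698,446 \right)}\right) = \left(\left(-76592 - 166159\right) + 16579\right) \left(412174 - 320\right) = \left(-242751 + 16579\right) 411854 = \left(-226172\right) 411854 = -93149842888$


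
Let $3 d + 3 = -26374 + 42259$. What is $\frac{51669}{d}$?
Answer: $\frac{51669}{5294} \approx 9.7599$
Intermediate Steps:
$d = 5294$ ($d = -1 + \frac{-26374 + 42259}{3} = -1 + \frac{1}{3} \cdot 15885 = -1 + 5295 = 5294$)
$\frac{51669}{d} = \frac{51669}{5294}$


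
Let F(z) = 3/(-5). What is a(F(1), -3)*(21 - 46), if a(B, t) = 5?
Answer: -125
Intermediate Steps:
F(z) = -⅗ (F(z) = 3*(-⅕) = -⅗)
a(F(1), -3)*(21 - 46) = 5*(21 - 46) = 5*(-25) = -125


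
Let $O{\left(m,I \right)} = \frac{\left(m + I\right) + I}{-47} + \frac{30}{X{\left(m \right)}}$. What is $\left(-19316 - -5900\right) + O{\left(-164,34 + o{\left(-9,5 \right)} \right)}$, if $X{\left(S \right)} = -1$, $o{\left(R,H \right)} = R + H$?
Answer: $- \frac{631858}{47} \approx -13444.0$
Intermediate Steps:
$o{\left(R,H \right)} = H + R$
$O{\left(m,I \right)} = -30 - \frac{2 I}{47} - \frac{m}{47}$ ($O{\left(m,I \right)} = \frac{\left(m + I\right) + I}{-47} + \frac{30}{-1} = \left(\left(I + m\right) + I\right) \left(- \frac{1}{47}\right) + 30 \left(-1\right) = \left(m + 2 I\right) \left(- \frac{1}{47}\right) - 30 = \left(- \frac{2 I}{47} - \frac{m}{47}\right) - 30 = -30 - \frac{2 I}{47} - \frac{m}{47}$)
$\left(-19316 - -5900\right) + O{\left(-164,34 + o{\left(-9,5 \right)} \right)} = \left(-19316 - -5900\right) - \left(\frac{1246}{47} + \frac{2 \left(34 + \left(5 - 9\right)\right)}{47}\right) = \left(-19316 + 5900\right) - \left(\frac{1246}{47} + \frac{2 \left(34 - 4\right)}{47}\right) = -13416 - \frac{1306}{47} = - \frac{631858}{47}$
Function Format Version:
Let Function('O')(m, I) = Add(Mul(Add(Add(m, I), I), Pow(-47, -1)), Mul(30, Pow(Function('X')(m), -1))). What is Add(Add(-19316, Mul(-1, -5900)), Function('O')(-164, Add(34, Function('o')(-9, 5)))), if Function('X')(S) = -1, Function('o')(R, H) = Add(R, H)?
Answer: Rational(-631858, 47) ≈ -13444.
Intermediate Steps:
Function('o')(R, H) = Add(H, R)
Function('O')(m, I) = Add(-30, Mul(Rational(-2, 47), I), Mul(Rational(-1, 47), m)) (Function('O')(m, I) = Add(Mul(Add(Add(m, I), I), Pow(-47, -1)), Mul(30, Pow(-1, -1))) = Add(Mul(Add(Add(I, m), I), Rational(-1, 47)), Mul(30, -1)) = Add(Mul(Add(m, Mul(2, I)), Rational(-1, 47)), -30) = Add(Add(Mul(Rational(-2, 47), I), Mul(Rational(-1, 47), m)), -30) = Add(-30, Mul(Rational(-2, 47), I), Mul(Rational(-1, 47), m)))
Add(Add(-19316, Mul(-1, -5900)), Function('O')(-164, Add(34, Function('o')(-9, 5)))) = Add(Add(-19316, Mul(-1, -5900)), Add(-30, Mul(Rational(-2, 47), Add(34, Add(5, -9))), Mul(Rational(-1, 47), -164))) = Add(Add(-19316, 5900), Add(-30, Mul(Rational(-2, 47), Add(34, -4)), Rational(164, 47))) = Add(-13416, Add(-30, Mul(Rational(-2, 47), 30), Rational(164, 47))) = Add(-13416, Add(-30, Rational(-60, 47), Rational(164, 47))) = Add(-13416, Rational(-1306, 47)) = Rational(-631858, 47)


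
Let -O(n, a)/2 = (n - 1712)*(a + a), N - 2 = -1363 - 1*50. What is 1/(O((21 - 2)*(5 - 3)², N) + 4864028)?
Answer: -1/4369556 ≈ -2.2886e-7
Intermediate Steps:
N = -1411 (N = 2 + (-1363 - 1*50) = 2 + (-1363 - 50) = 2 - 1413 = -1411)
O(n, a) = -4*a*(-1712 + n) (O(n, a) = -2*(n - 1712)*(a + a) = -2*(-1712 + n)*2*a = -4*a*(-1712 + n))
1/(O((21 - 2)*(5 - 3)², N) + 4864028) = 1/(4*(-1411)*(1712 - (21 - 2)*(5 - 3)²) + 4864028) = 1/(4*(-1411)*(1712 - 19*2²) + 4864028) = 1/(4*(-1411)*(1712 - 19*4) + 4864028) = 1/(4*(-1411)*(1712 - 1*76) + 4864028) = 1/(4*(-1411)*(1712 - 76) + 4864028) = 1/(4*(-1411)*1636 + 4864028) = 1/(-9233584 + 4864028) = 1/(-4369556) = -1/4369556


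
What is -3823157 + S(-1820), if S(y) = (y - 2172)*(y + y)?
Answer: 10707723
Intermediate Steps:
S(y) = 2*y*(-2172 + y) (S(y) = (-2172 + y)*(2*y) = 2*y*(-2172 + y))
-3823157 + S(-1820) = -3823157 + 2*(-1820)*(-2172 - 1820) = -3823157 + 2*(-1820)*(-3992) = -3823157 + 14530880 = 10707723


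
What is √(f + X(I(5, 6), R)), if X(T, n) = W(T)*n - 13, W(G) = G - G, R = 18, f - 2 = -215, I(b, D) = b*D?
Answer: I*√226 ≈ 15.033*I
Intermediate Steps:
I(b, D) = D*b
f = -213 (f = 2 - 215 = -213)
W(G) = 0
X(T, n) = -13 (X(T, n) = 0*n - 13 = 0 - 13 = -13)
√(f + X(I(5, 6), R)) = √(-213 - 13) = √(-226) = I*√226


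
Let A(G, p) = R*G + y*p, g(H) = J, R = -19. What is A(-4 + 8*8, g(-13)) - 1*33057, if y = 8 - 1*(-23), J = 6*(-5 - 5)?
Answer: -36057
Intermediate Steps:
J = -60 (J = 6*(-10) = -60)
y = 31 (y = 8 + 23 = 31)
g(H) = -60
A(G, p) = -19*G + 31*p
A(-4 + 8*8, g(-13)) - 1*33057 = (-19*(-4 + 8*8) + 31*(-60)) - 1*33057 = (-19*(-4 + 64) - 1860) - 33057 = (-19*60 - 1860) - 33057 = (-1140 - 1860) - 33057 = -3000 - 33057 = -36057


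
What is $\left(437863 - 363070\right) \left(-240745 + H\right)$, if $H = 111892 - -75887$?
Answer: $-3961486038$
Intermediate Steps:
$H = 187779$ ($H = 111892 + 75887 = 187779$)
$\left(437863 - 363070\right) \left(-240745 + H\right) = \left(437863 - 363070\right) \left(-240745 + 187779\right) = \left(437863 - 363070\right) \left(-52966\right) = 74793 \left(-52966\right) = -3961486038$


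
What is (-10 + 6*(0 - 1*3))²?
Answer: 784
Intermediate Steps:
(-10 + 6*(0 - 1*3))² = (-10 + 6*(0 - 3))² = (-10 + 6*(-3))² = (-10 - 18)² = (-28)² = 784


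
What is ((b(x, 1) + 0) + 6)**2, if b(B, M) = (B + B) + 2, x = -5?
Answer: 4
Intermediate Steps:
b(B, M) = 2 + 2*B (b(B, M) = 2*B + 2 = 2 + 2*B)
((b(x, 1) + 0) + 6)**2 = (((2 + 2*(-5)) + 0) + 6)**2 = (((2 - 10) + 0) + 6)**2 = ((-8 + 0) + 6)**2 = (-8 + 6)**2 = (-2)**2 = 4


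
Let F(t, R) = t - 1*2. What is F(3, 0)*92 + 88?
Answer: 180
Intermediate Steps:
F(t, R) = -2 + t (F(t, R) = t - 2 = -2 + t)
F(3, 0)*92 + 88 = (-2 + 3)*92 + 88 = 1*92 + 88 = 92 + 88 = 180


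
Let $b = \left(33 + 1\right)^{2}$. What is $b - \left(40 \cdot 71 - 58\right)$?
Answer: $-1626$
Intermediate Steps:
$b = 1156$ ($b = 34^{2} = 1156$)
$b - \left(40 \cdot 71 - 58\right) = 1156 - \left(40 \cdot 71 - 58\right) = 1156 - \left(2840 - 58\right) = 1156 - 2782 = -1626$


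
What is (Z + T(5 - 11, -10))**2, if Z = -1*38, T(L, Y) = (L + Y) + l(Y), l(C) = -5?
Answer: 3481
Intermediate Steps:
T(L, Y) = -5 + L + Y (T(L, Y) = (L + Y) - 5 = -5 + L + Y)
Z = -38
(Z + T(5 - 11, -10))**2 = (-38 + (-5 + (5 - 11) - 10))**2 = (-38 + (-5 - 6 - 10))**2 = (-38 - 21)**2 = (-59)**2 = 3481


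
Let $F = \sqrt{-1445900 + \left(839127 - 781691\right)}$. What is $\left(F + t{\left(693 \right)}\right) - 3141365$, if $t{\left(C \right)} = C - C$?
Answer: $-3141365 + 28 i \sqrt{1771} \approx -3.1414 \cdot 10^{6} + 1178.3 i$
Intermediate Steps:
$F = 28 i \sqrt{1771}$ ($F = \sqrt{-1445900 + \left(839127 - 781691\right)} = \sqrt{-1445900 + 57436} = \sqrt{-1388464} = 28 i \sqrt{1771} \approx 1178.3 i$)
$t{\left(C \right)} = 0$
$\left(F + t{\left(693 \right)}\right) - 3141365 = \left(28 i \sqrt{1771} + 0\right) - 3141365 = 28 i \sqrt{1771} - 3141365 = -3141365 + 28 i \sqrt{1771}$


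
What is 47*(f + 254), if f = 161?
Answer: 19505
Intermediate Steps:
47*(f + 254) = 47*(161 + 254) = 47*415 = 19505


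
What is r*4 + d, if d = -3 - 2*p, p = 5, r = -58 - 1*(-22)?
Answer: -157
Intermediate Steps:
r = -36 (r = -58 + 22 = -36)
d = -13 (d = -3 - 2*5 = -3 - 10 = -13)
r*4 + d = -36*4 - 13 = -144 - 13 = -157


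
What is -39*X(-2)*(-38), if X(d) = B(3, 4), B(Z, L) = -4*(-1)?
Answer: 5928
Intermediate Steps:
B(Z, L) = 4
X(d) = 4
-39*X(-2)*(-38) = -39*4*(-38) = -156*(-38) = 5928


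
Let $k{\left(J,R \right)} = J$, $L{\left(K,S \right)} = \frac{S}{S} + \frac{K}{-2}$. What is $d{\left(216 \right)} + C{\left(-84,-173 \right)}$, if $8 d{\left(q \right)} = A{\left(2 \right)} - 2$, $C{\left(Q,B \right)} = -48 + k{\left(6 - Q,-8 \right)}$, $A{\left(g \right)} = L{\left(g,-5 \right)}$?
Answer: $\frac{167}{4} \approx 41.75$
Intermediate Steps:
$L{\left(K,S \right)} = 1 - \frac{K}{2}$ ($L{\left(K,S \right)} = 1 + K \left(- \frac{1}{2}\right) = 1 - \frac{K}{2}$)
$A{\left(g \right)} = 1 - \frac{g}{2}$
$C{\left(Q,B \right)} = -42 - Q$ ($C{\left(Q,B \right)} = -48 - \left(-6 + Q\right) = -42 - Q$)
$d{\left(q \right)} = - \frac{1}{4}$ ($d{\left(q \right)} = \frac{\left(1 - 1\right) - 2}{8} = \frac{0 - 2}{8} = \frac{1}{8} \left(-2\right) = - \frac{1}{4}$)
$d{\left(216 \right)} + C{\left(-84,-173 \right)} = - \frac{1}{4} - -42 = - \frac{1}{4} + \left(-42 + 84\right) = - \frac{1}{4} + 42 = \frac{167}{4}$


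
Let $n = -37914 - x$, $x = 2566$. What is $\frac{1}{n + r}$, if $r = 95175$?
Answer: $\frac{1}{54695} \approx 1.8283 \cdot 10^{-5}$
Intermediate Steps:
$n = -40480$ ($n = -37914 - 2566 = -40480$)
$\frac{1}{n + r} = \frac{1}{-40480 + 95175} = \frac{1}{54695}$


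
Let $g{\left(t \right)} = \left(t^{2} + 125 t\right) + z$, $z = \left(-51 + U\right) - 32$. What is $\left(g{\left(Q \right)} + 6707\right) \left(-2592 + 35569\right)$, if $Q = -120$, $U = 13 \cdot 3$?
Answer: $199939551$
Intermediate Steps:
$U = 39$
$z = -44$ ($z = \left(-51 + 39\right) - 32 = -12 - 32 = -44$)
$g{\left(t \right)} = -44 + t^{2} + 125 t$ ($g{\left(t \right)} = \left(t^{2} + 125 t\right) - 44 = -44 + t^{2} + 125 t$)
$\left(g{\left(Q \right)} + 6707\right) \left(-2592 + 35569\right) = \left(\left(-44 + \left(-120\right)^{2} + 125 \left(-120\right)\right) + 6707\right) \left(-2592 + 35569\right) = \left(\left(-44 + 14400 - 15000\right) + 6707\right) 32977 = \left(-644 + 6707\right) 32977 = 6063 \cdot 32977 = 199939551$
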